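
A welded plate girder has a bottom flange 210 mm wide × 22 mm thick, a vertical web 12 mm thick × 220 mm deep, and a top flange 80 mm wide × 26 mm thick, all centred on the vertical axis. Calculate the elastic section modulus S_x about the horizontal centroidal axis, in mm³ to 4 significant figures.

S_x ≈ 5.949 × 10⁵ mm³

Break the section into simple shapes (no overlaps), measuring from the bottom-left corner of the bounding box.
Bottom plate: 210 × 22, A = 4 620 mm², y = 11 mm, Ī = 186 340 mm⁴.
Web plate: 12 × 220, A = 2 640 mm², y = 132 mm, Ī = 10 648 000 mm⁴.
Top plate: 80 × 26, A = 2 080 mm², y = 255 mm, Ī = 117 173 mm⁴.
Centroid: ȳ = ΣA·y / ΣA = 99.5396 mm.
Transfer each piece to the horizontal centroidal axis using Ī + A·d² with d = y − 99.5396:
  bottom plate: d = -88.5396 mm → contributes +36 403 737 mm⁴
  web plate: d = 32.4604 mm → contributes +13 429 706 mm⁴
  top plate: d = 155.46 mm → contributes +50 386 471 mm⁴
Total I = 100 219 914 mm⁴.
Extreme fibre distance c = 168.46 mm; S = I/c = 594 917 mm³.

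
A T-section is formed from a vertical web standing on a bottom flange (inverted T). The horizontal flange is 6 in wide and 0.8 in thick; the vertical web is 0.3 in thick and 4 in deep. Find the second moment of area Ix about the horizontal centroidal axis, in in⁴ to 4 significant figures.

Ix ≈ 7.386 in⁴

Break the section into simple shapes (no overlaps), measuring from the bottom-left corner of the bounding box.
Flange: 6 × 0.8, A = 4.8 in², y = 0.4 in, Ī = 0.256 in⁴.
Web: 0.3 × 4, A = 1.2 in², y = 2.8 in, Ī = 1.6 in⁴.
Centroid: ȳ = ΣA·y / ΣA = 0.88 in.
Transfer each piece to the horizontal centroidal axis using Ī + A·d² with d = y − 0.88:
  flange: d = -0.48 in → contributes +1.36192 in⁴
  web: d = 1.92 in → contributes +6.02368 in⁴
Total I = 7.3856 in⁴.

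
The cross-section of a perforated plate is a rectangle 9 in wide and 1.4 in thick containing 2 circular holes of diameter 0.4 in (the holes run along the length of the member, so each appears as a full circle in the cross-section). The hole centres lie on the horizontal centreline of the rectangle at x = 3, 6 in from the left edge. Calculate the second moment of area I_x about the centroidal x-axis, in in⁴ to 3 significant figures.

Split into non-overlapping primitives; take the origin at the lower-left of the bounding box.
Plate: 9 × 1.4, A = 12.6 in², y = 0.7 in, Ī = 2.058 in⁴.
Hole 1 (subtracted): ⌀0.4, A = 0.12566 in², y = 0.7 in, Ī = 0.0012566 in⁴.
Hole 2 (subtracted): ⌀0.4, A = 0.12566 in², y = 0.7 in, Ī = 0.0012566 in⁴.
By symmetry the centroid is at mid-height, ȳ = 0.7 in.
All pieces are centred on the centroidal x-axis, so I = ΣĪ (holes subtracted) = 2.0555 in⁴.

I_x ≈ 2.06 in⁴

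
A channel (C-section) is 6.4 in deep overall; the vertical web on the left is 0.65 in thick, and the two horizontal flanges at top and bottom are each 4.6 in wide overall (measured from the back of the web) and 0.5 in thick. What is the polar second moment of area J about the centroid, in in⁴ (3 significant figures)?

J ≈ 64.7 in⁴

Treat the section as a set of non-overlapping primitives; coordinates are from the bounding-box lower-left.
Web: 0.65 × 6.4, A = 4.16 in², y = 3.2 in, Ī = 14.199 in⁴.
Top flange (beyond web): 3.95 × 0.5, A = 1.975 in², y = 6.15 in, Ī = 0.041146 in⁴.
Bottom flange (beyond web): 3.95 × 0.5, A = 1.975 in², y = 0.25 in, Ī = 0.041146 in⁴.
By symmetry the centroid is at mid-height, ȳ = 3.2 in.
Transfer each piece to the centroidal x-axis using Ī + A·d² with d = y − 3.2:
  web: d = 0 in → contributes +14.199 in⁴
  top flange (beyond web): d = 2.95 in → contributes +17.229 in⁴
  bottom flange (beyond web): d = -2.95 in → contributes +17.229 in⁴
Total I = 48.657 in⁴.
For the y-axis: x̄ = 1.4452 in.
Repeating about the centroidal y-axis gives I_y = 16.001 in⁴.
Polar second moment: J = I_x + I_y = 64.657 in⁴.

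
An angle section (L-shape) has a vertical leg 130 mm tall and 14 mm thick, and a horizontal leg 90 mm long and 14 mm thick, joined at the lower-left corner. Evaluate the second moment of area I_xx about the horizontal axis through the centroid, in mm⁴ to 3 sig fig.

Decompose the section into non-overlapping parts with the origin at the bottom-left of its bounding rectangle.
Vertical leg: 14 × 130, A = 1 820 mm², y = 65 mm, Ī = 2 563 167 mm⁴.
Horizontal leg (remainder): 76 × 14, A = 1 064 mm², y = 7 mm, Ī = 17 379 mm⁴.
Centroid: ȳ = ΣA·y / ΣA = 43.602 mm.
Transfer each piece to the horizontal axis through the centroid using Ī + A·d² with d = y − 43.602:
  vertical leg: d = 21.398 mm → contributes +3 396 503 mm⁴
  horizontal leg (remainder): d = -36.602 mm → contributes +1 442 822 mm⁴
Total I = 4 839 324 mm⁴.

I_xx ≈ 4.84 × 10⁶ mm⁴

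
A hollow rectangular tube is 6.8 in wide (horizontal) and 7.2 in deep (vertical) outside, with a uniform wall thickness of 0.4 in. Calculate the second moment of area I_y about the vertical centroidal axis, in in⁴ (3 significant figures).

Decompose the section into non-overlapping parts with the origin at the bottom-left of its bounding rectangle.
Outer rectangle: 6.8 × 7.2, A = 48.96 in², x = 3.4 in, Ī = 188.66 in⁴.
Inner void (subtracted): 6 × 6.4, A = 38.4 in², x = 3.4 in, Ī = 115.2 in⁴.
By symmetry the centroid is at mid-width, x̄ = 3.4 in.
All pieces are centred on the vertical centroidal axis, so I = ΣĪ (holes subtracted) = 73.459 in⁴.

I_y ≈ 73.5 in⁴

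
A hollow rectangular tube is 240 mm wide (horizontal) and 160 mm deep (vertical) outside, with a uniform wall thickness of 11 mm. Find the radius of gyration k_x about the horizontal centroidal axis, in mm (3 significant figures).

k_x ≈ 64.1 mm

Break the section into simple shapes (no overlaps), measuring from the bottom-left corner of the bounding box.
Outer rectangle: 240 × 160, A = 38 400 mm², y = 80 mm, Ī = 81 920 000 mm⁴.
Inner void (subtracted): 218 × 138, A = 30 084 mm², y = 80 mm, Ī = 47 743 308 mm⁴.
By symmetry the centroid is at mid-height, ȳ = 80 mm.
All pieces are centred on the horizontal centroidal axis, so I = ΣĪ (holes subtracted) = 34 176 692 mm⁴.
Radius of gyration: k = √(I/A) = √(34 176 692 / 8 316) = 64.107 mm.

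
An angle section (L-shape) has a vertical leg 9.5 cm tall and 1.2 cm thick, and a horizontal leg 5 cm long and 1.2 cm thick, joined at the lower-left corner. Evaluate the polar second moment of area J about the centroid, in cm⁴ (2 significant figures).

Treat the section as a set of non-overlapping primitives; coordinates are from the bounding-box lower-left.
Vertical leg: 1.2 × 9.5, A = 11.4 cm², y = 4.75 cm, Ī = 85.74 cm⁴.
Horizontal leg (remainder): 3.8 × 1.2, A = 4.56 cm², y = 0.6 cm, Ī = 0.5472 cm⁴.
Centroid: ȳ = ΣA·y / ΣA = 3.564 cm.
Transfer each piece to the centroidal x-axis using Ī + A·d² with d = y − 3.564:
  vertical leg: d = 1.186 cm → contributes +101.8 cm⁴
  horizontal leg (remainder): d = -2.964 cm → contributes +40.62 cm⁴
Total I = 142.4 cm⁴.
For the y-axis: x̄ = 1.314 cm.
Repeating about the centroidal y-axis gives I_y = 27.21 cm⁴.
Polar second moment: J = I_x + I_y = 169.6 cm⁴.

J ≈ 170 cm⁴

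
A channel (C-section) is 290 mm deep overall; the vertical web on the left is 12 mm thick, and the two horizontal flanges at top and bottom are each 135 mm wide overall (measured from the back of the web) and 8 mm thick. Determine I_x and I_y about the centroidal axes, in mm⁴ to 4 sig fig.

Decompose the section into non-overlapping parts with the origin at the bottom-left of its bounding rectangle.
Web: 12 × 290, A = 3 480 mm², y = 145 mm, Ī = 24 389 000 mm⁴.
Top flange (beyond web): 123 × 8, A = 984 mm², y = 286 mm, Ī = 5 248 mm⁴.
Bottom flange (beyond web): 123 × 8, A = 984 mm², y = 4 mm, Ī = 5 248 mm⁴.
By symmetry the centroid is at mid-height, ȳ = 145 mm.
Transfer each piece to the centroidal x-axis using Ī + A·d² with d = y − 145:
  web: d = 0 mm → contributes +24 389 000 mm⁴
  top flange (beyond web): d = 141 mm → contributes +19 568 152 mm⁴
  bottom flange (beyond web): d = -141 mm → contributes +19 568 152 mm⁴
Total I = 63 525 304 mm⁴.
For the y-axis: x̄ = 30.3833 mm.
Repeating about the centroidal y-axis gives I_y = 8 250 544 mm⁴.

I_x ≈ 6.353 × 10⁷ mm⁴, I_y ≈ 8.251 × 10⁶ mm⁴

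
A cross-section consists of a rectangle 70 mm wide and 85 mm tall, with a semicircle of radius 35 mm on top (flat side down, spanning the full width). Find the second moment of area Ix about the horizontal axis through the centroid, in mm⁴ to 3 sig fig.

Break the section into simple shapes (no overlaps), measuring from the bottom-left corner of the bounding box.
Rectangular body: 70 × 85, A = 5 950 mm², y = 42.5 mm, Ī = 3 582 396 mm⁴.
Semicircular cap: semicircle r = 35, A = 1924.2 mm², y = 99.854 mm, Ī = 164 704 mm⁴.
Centroid: ȳ = ΣA·y / ΣA = 56.516 mm.
Transfer each piece to the horizontal axis through the centroid using Ī + A·d² with d = y − 56.516:
  rectangular body: d = -14.016 mm → contributes +4 751 216 mm⁴
  semicircular cap: d = 43.339 mm → contributes +3 778 874 mm⁴
Total I = 8 530 090 mm⁴.

Ix ≈ 8.53 × 10⁶ mm⁴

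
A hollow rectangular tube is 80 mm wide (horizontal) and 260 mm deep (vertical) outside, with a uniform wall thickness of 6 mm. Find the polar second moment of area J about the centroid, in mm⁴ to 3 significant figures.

J ≈ 3.53 × 10⁷ mm⁴

Treat the section as a set of non-overlapping primitives; coordinates are from the bounding-box lower-left.
Outer rectangle: 80 × 260, A = 20 800 mm², y = 130 mm, Ī = 117 173 333 mm⁴.
Inner void (subtracted): 68 × 248, A = 16 864 mm², y = 130 mm, Ī = 86 433 621 mm⁴.
By symmetry the centroid is at mid-height, ȳ = 130 mm.
All pieces are centred on the centroidal x-axis, so I = ΣĪ (holes subtracted) = 30 739 712 mm⁴.
Repeating about the centroidal y-axis gives I_y = 4 595 072 mm⁴.
Polar second moment: J = I_x + I_y = 35 334 784 mm⁴.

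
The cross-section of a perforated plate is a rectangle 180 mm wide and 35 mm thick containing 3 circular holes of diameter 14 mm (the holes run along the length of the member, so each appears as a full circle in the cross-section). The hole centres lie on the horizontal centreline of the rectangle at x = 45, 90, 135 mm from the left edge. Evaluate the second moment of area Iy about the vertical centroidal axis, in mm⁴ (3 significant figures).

Treat the section as a set of non-overlapping primitives; coordinates are from the bounding-box lower-left.
Plate: 180 × 35, A = 6 300 mm², x = 90 mm, Ī = 17 010 000 mm⁴.
Hole 1 (subtracted): ⌀14, A = 153.94 mm², x = 45 mm, Ī = 1885.7 mm⁴.
Hole 2 (subtracted): ⌀14, A = 153.94 mm², x = 90 mm, Ī = 1885.7 mm⁴.
Hole 3 (subtracted): ⌀14, A = 153.94 mm², x = 135 mm, Ī = 1885.7 mm⁴.
By symmetry the centroid is at mid-width, x̄ = 90 mm.
Transfer each piece to the vertical centroidal axis using Ī + A·d² with d = x − 90:
  plate: d = 0 mm → contributes +17 010 000 mm⁴
  hole 1: d = -45 mm → contributes −313 610 mm⁴
  hole 2: d = 0 mm → contributes −1885.7 mm⁴
  hole 3: d = 45 mm → contributes −313 610 mm⁴
Total I = 16 380 894 mm⁴.

Iy ≈ 1.64 × 10⁷ mm⁴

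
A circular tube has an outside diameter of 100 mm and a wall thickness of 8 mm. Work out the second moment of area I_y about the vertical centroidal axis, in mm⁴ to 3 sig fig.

I_y ≈ 2.46 × 10⁶ mm⁴

Treat the section as a set of non-overlapping primitives; coordinates are from the bounding-box lower-left.
Outer circle: ⌀100, A = 7 854 mm², x = 50 mm, Ī = 4 908 739 mm⁴.
Bore (subtracted): ⌀84, A = 5541.8 mm², x = 50 mm, Ī = 2 443 920 mm⁴.
By symmetry the centroid is at mid-width, x̄ = 50 mm.
All pieces are centred on the vertical centroidal axis, so I = ΣĪ (holes subtracted) = 2 464 818 mm⁴.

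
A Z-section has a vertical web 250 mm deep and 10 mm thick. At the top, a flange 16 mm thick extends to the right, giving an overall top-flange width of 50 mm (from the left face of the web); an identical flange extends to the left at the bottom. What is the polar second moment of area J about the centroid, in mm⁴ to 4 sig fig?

J ≈ 3.156 × 10⁷ mm⁴

Treat the section as a set of non-overlapping primitives; coordinates are from the bounding-box lower-left.
Web: 10 × 250, A = 2 500 mm², y = 125 mm, Ī = 13 020 833 mm⁴.
Top flange (beyond web): 40 × 16, A = 640 mm², y = 242 mm, Ī = 13653.3 mm⁴.
Bottom flange (beyond web): 40 × 16, A = 640 mm², y = 8 mm, Ī = 13653.3 mm⁴.
Centroid: ȳ = ΣA·y / ΣA = 125 mm.
Transfer each piece to the centroidal x-axis using Ī + A·d² with d = y − 125:
  web: d = 0 mm → contributes +13 020 833 mm⁴
  top flange (beyond web): d = 117 mm → contributes +8 774 613 mm⁴
  bottom flange (beyond web): d = -117 mm → contributes +8 774 613 mm⁴
Total I = 30 570 060 mm⁴.
For the y-axis: x̄ = 45 mm.
Repeating about the centroidal y-axis gives I_y = 991 500 mm⁴.
Polar second moment: J = I_x + I_y = 31 561 560 mm⁴.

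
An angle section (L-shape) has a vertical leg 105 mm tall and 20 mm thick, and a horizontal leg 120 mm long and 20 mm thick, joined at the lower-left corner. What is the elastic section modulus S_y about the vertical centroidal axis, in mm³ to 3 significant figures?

S_y ≈ 6.72 × 10⁴ mm³

Decompose the section into non-overlapping parts with the origin at the bottom-left of its bounding rectangle.
Vertical leg: 20 × 105, A = 2 100 mm², x = 10 mm, Ī = 70 000 mm⁴.
Horizontal leg (remainder): 100 × 20, A = 2 000 mm², x = 70 mm, Ī = 1 666 667 mm⁴.
Centroid: x̄ = ΣA·x / ΣA = 39.268 mm.
Transfer each piece to the vertical centroidal axis using Ī + A·d² with d = x − 39.268:
  vertical leg: d = -29.268 mm → contributes +1 868 929 mm⁴
  horizontal leg (remainder): d = 30.732 mm → contributes +3 555 542 mm⁴
Total I = 5 424 472 mm⁴.
Extreme fibre distance c = 80.732 mm; S = I/c = 67 191 mm³.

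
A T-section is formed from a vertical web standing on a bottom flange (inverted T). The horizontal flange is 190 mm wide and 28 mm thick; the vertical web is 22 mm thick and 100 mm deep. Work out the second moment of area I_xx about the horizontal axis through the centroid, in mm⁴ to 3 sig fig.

Split into non-overlapping primitives; take the origin at the lower-left of the bounding box.
Flange: 190 × 28, A = 5 320 mm², y = 14 mm, Ī = 347 573 mm⁴.
Web: 22 × 100, A = 2 200 mm², y = 78 mm, Ī = 1 833 333 mm⁴.
Centroid: ȳ = ΣA·y / ΣA = 32.723 mm.
Transfer each piece to the horizontal axis through the centroid using Ī + A·d² with d = y − 32.723:
  flange: d = -18.723 mm → contributes +2 212 584 mm⁴
  web: d = 45.277 mm → contributes +6 343 268 mm⁴
Total I = 8 555 851 mm⁴.

I_xx ≈ 8.56 × 10⁶ mm⁴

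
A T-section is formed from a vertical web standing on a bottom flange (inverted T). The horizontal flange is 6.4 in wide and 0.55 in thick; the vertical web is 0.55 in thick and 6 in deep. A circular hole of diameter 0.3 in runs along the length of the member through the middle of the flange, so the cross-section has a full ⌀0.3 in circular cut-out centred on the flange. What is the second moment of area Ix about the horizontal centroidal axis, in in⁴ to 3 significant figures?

Ix ≈ 28.1 in⁴

Break the section into simple shapes (no overlaps), measuring from the bottom-left corner of the bounding box.
Flange: 6.4 × 0.55, A = 3.52 in², y = 0.275 in, Ī = 0.088733 in⁴.
Web: 0.55 × 6, A = 3.3 in², y = 3.55 in, Ī = 9.9 in⁴.
Hole (subtracted): ⌀0.3, A = 0.070686 in², y = 0.275 in, Ī = 0.00039761 in⁴.
Centroid: ȳ = ΣA·y / ΣA = 1.8763 in.
Transfer each piece to the horizontal centroidal axis using Ī + A·d² with d = y − 1.8763:
  flange: d = -1.6013 in → contributes +9.1143 in⁴
  web: d = 1.6737 in → contributes +19.144 in⁴
  hole: d = -1.6013 in → contributes −0.18164 in⁴
Total I = 28.077 in⁴.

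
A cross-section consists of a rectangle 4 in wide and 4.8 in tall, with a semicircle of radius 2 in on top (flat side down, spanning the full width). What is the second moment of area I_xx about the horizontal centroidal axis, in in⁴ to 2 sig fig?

I_xx ≈ 89 in⁴

Split into non-overlapping primitives; take the origin at the lower-left of the bounding box.
Rectangular body: 4 × 4.8, A = 19.2 in², y = 2.4 in, Ī = 36.86 in⁴.
Semicircular cap: semicircle r = 2, A = 6.283 in², y = 5.649 in, Ī = 1.756 in⁴.
Centroid: ȳ = ΣA·y / ΣA = 3.201 in.
Transfer each piece to the horizontal centroidal axis using Ī + A·d² with d = y − 3.201:
  rectangular body: d = -0.801 in → contributes +49.18 in⁴
  semicircular cap: d = 2.448 in → contributes +39.4 in⁴
Total I = 88.59 in⁴.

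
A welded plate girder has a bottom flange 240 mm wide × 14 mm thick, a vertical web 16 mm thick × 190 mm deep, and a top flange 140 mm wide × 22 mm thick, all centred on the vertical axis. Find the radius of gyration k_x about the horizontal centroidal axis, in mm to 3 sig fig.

k_x ≈ 91.2 mm

Treat the section as a set of non-overlapping primitives; coordinates are from the bounding-box lower-left.
Bottom plate: 240 × 14, A = 3 360 mm², y = 7 mm, Ī = 54 880 mm⁴.
Web plate: 16 × 190, A = 3 040 mm², y = 109 mm, Ī = 9 145 333 mm⁴.
Top plate: 140 × 22, A = 3 080 mm², y = 215 mm, Ī = 124 227 mm⁴.
Centroid: ȳ = ΣA·y / ΣA = 107.29 mm.
Transfer each piece to the horizontal centroidal axis using Ī + A·d² with d = y − 107.29:
  bottom plate: d = -100.29 mm → contributes +33 847 967 mm⁴
  web plate: d = 1.7131 mm → contributes +9 154 255 mm⁴
  top plate: d = 107.71 mm → contributes +35 858 718 mm⁴
Total I = 78 860 940 mm⁴.
Radius of gyration: k = √(I/A) = √(78 860 940 / 9 480) = 91.207 mm.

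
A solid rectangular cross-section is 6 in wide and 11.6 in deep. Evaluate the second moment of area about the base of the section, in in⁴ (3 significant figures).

The section: 6 × 11.6, A = 69.6 in², y = 5.8 in, Ī = 780.45 in⁴.
Transfer it to the base of the section using Ī + A·d² with d = y − 0:
  the section: d = 5.8 in → contributes +3121.8 in⁴
Total I = 3121.8 in⁴.

I_base ≈ 3120 in⁴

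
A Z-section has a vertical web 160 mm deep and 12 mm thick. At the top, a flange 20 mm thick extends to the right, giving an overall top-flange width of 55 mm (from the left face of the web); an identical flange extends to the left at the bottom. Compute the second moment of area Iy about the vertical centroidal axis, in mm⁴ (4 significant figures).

Iy ≈ 1.589 × 10⁶ mm⁴

Decompose the section into non-overlapping parts with the origin at the bottom-left of its bounding rectangle.
Web: 12 × 160, A = 1 920 mm², x = 49 mm, Ī = 23 040 mm⁴.
Top flange (beyond web): 43 × 20, A = 860 mm², x = 76.5 mm, Ī = 132 512 mm⁴.
Bottom flange (beyond web): 43 × 20, A = 860 mm², x = 21.5 mm, Ī = 132 512 mm⁴.
Centroid: x̄ = ΣA·x / ΣA = 49 mm.
Transfer each piece to the vertical centroidal axis using Ī + A·d² with d = x − 49:
  web: d = 0 mm → contributes +23 040 mm⁴
  top flange (beyond web): d = 27.5 mm → contributes +782 887 mm⁴
  bottom flange (beyond web): d = -27.5 mm → contributes +782 887 mm⁴
Total I = 1 588 813 mm⁴.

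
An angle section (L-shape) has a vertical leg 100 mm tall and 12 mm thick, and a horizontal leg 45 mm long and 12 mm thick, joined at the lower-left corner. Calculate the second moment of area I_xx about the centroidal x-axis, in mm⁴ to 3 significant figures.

I_xx ≈ 1.58 × 10⁶ mm⁴

Decompose the section into non-overlapping parts with the origin at the bottom-left of its bounding rectangle.
Vertical leg: 12 × 100, A = 1 200 mm², y = 50 mm, Ī = 1 000 000 mm⁴.
Horizontal leg (remainder): 33 × 12, A = 396 mm², y = 6 mm, Ī = 4 752 mm⁴.
Centroid: ȳ = ΣA·y / ΣA = 39.083 mm.
Transfer each piece to the centroidal x-axis using Ī + A·d² with d = y − 39.083:
  vertical leg: d = 10.917 mm → contributes +1 143 025 mm⁴
  horizontal leg (remainder): d = -33.083 mm → contributes +438 160 mm⁴
Total I = 1 581 185 mm⁴.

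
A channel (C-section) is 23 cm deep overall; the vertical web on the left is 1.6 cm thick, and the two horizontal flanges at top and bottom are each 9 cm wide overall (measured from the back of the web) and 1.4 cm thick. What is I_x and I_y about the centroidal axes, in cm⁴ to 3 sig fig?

Treat the section as a set of non-overlapping primitives; coordinates are from the bounding-box lower-left.
Web: 1.6 × 23, A = 36.8 cm², y = 11.5 cm, Ī = 1622.3 cm⁴.
Top flange (beyond web): 7.4 × 1.4, A = 10.36 cm², y = 22.3 cm, Ī = 1.6921 cm⁴.
Bottom flange (beyond web): 7.4 × 1.4, A = 10.36 cm², y = 0.7 cm, Ī = 1.6921 cm⁴.
By symmetry the centroid is at mid-height, ȳ = 11.5 cm.
Transfer each piece to the centroidal x-axis using Ī + A·d² with d = y − 11.5:
  web: d = 0 cm → contributes +1622.3 cm⁴
  top flange (beyond web): d = 10.8 cm → contributes +1210.1 cm⁴
  bottom flange (beyond web): d = -10.8 cm → contributes +1210.1 cm⁴
Total I = 4042.4 cm⁴.
For the y-axis: x̄ = 2.421 cm.
Repeating about the centroidal y-axis gives I_y = 370.84 cm⁴.

I_x ≈ 4040 cm⁴, I_y ≈ 371 cm⁴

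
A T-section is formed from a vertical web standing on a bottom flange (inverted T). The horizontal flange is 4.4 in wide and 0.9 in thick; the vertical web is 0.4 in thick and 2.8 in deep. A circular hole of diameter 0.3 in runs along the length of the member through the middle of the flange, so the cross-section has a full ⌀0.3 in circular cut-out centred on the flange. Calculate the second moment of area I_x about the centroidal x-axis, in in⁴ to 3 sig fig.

I_x ≈ 3.97 in⁴

Split into non-overlapping primitives; take the origin at the lower-left of the bounding box.
Flange: 4.4 × 0.9, A = 3.96 in², y = 0.45 in, Ī = 0.2673 in⁴.
Web: 0.4 × 2.8, A = 1.12 in², y = 2.3 in, Ī = 0.73173 in⁴.
Hole (subtracted): ⌀0.3, A = 0.070686 in², y = 0.45 in, Ī = 0.00039761 in⁴.
Centroid: ȳ = ΣA·y / ΣA = 0.86363 in.
Transfer each piece to the centroidal x-axis using Ī + A·d² with d = y − 0.86363:
  flange: d = -0.41363 in → contributes +0.94481 in⁴
  web: d = 1.4364 in → contributes +3.0425 in⁴
  hole: d = -0.41363 in → contributes −0.012491 in⁴
Total I = 3.9748 in⁴.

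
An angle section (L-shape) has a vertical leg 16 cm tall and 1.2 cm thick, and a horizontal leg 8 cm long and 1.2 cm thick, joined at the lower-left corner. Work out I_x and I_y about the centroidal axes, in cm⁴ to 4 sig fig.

I_x ≈ 724.2 cm⁴, I_y ≈ 125.4 cm⁴

Split into non-overlapping primitives; take the origin at the lower-left of the bounding box.
Vertical leg: 1.2 × 16, A = 19.2 cm², y = 8 cm, Ī = 409.6 cm⁴.
Horizontal leg (remainder): 6.8 × 1.2, A = 8.16 cm², y = 0.6 cm, Ī = 0.9792 cm⁴.
Centroid: ȳ = ΣA·y / ΣA = 5.79298 cm.
Transfer each piece to the centroidal x-axis using Ī + A·d² with d = y − 5.79298:
  vertical leg: d = 2.20702 cm → contributes +503.122 cm⁴
  horizontal leg (remainder): d = -5.19298 cm → contributes +221.03 cm⁴
Total I = 724.152 cm⁴.
For the y-axis: x̄ = 1.79298 cm.
Repeating about the centroidal y-axis gives I_y = 125.368 cm⁴.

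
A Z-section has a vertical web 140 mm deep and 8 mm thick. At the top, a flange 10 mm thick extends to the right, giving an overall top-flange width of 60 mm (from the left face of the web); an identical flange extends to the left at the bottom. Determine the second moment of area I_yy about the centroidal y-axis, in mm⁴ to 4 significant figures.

Split into non-overlapping primitives; take the origin at the lower-left of the bounding box.
Web: 8 × 140, A = 1 120 mm², x = 56 mm, Ī = 5973.33 mm⁴.
Top flange (beyond web): 52 × 10, A = 520 mm², x = 86 mm, Ī = 117 173 mm⁴.
Bottom flange (beyond web): 52 × 10, A = 520 mm², x = 26 mm, Ī = 117 173 mm⁴.
Centroid: x̄ = ΣA·x / ΣA = 56 mm.
Transfer each piece to the centroidal y-axis using Ī + A·d² with d = x − 56:
  web: d = 0 mm → contributes +5973.33 mm⁴
  top flange (beyond web): d = 30 mm → contributes +585 173 mm⁴
  bottom flange (beyond web): d = -30 mm → contributes +585 173 mm⁴
Total I = 1 176 320 mm⁴.

I_yy ≈ 1.176 × 10⁶ mm⁴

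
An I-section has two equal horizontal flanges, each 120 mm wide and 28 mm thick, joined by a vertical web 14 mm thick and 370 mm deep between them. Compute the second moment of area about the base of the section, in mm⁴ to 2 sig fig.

Split into non-overlapping primitives; take the origin at the lower-left of the bounding box.
Bottom flange: 120 × 28, A = 3 360 mm², y = 14 mm, Ī = 219 520 mm⁴.
Web: 14 × 370, A = 5 180 mm², y = 213 mm, Ī = 59 095 167 mm⁴.
Top flange: 120 × 28, A = 3 360 mm², y = 412 mm, Ī = 219 520 mm⁴.
Transfer each piece to a horizontal axis along the bottom face using Ī + A·d² with d = y − 0:
  bottom flange: d = 14 mm → contributes +878 080 mm⁴
  web: d = 213 mm → contributes +294 106 587 mm⁴
  top flange: d = 412 mm → contributes +570 559 360 mm⁴
Total I = 865 544 027 mm⁴.

I_base ≈ 8.7 × 10⁸ mm⁴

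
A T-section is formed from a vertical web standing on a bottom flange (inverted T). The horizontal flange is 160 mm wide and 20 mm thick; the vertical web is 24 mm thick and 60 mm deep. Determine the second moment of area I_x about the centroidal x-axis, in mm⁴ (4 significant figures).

Break the section into simple shapes (no overlaps), measuring from the bottom-left corner of the bounding box.
Flange: 160 × 20, A = 3 200 mm², y = 10 mm, Ī = 106 667 mm⁴.
Web: 24 × 60, A = 1 440 mm², y = 50 mm, Ī = 432 000 mm⁴.
Centroid: ȳ = ΣA·y / ΣA = 22.4138 mm.
Transfer each piece to the centroidal x-axis using Ī + A·d² with d = y − 22.4138:
  flange: d = -12.4138 mm → contributes +599 794 mm⁴
  web: d = 27.5862 mm → contributes +1 527 838 mm⁴
Total I = 2 127 632 mm⁴.

I_x ≈ 2.128 × 10⁶ mm⁴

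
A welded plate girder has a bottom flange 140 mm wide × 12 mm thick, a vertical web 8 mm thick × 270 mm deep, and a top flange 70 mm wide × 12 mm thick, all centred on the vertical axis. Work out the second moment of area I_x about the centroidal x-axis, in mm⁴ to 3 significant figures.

Break the section into simple shapes (no overlaps), measuring from the bottom-left corner of the bounding box.
Bottom plate: 140 × 12, A = 1 680 mm², y = 6 mm, Ī = 20 160 mm⁴.
Web plate: 8 × 270, A = 2 160 mm², y = 147 mm, Ī = 13 122 000 mm⁴.
Top plate: 70 × 12, A = 840 mm², y = 288 mm, Ī = 10 080 mm⁴.
Centroid: ȳ = ΣA·y / ΣA = 121.69 mm.
Transfer each piece to the centroidal x-axis using Ī + A·d² with d = y − 121.69:
  bottom plate: d = -115.69 mm → contributes +22 506 473 mm⁴
  web plate: d = 25.308 mm → contributes +14 505 435 mm⁴
  top plate: d = 166.31 mm → contributes +23 243 009 mm⁴
Total I = 60 254 917 mm⁴.

I_x ≈ 6.03 × 10⁷ mm⁴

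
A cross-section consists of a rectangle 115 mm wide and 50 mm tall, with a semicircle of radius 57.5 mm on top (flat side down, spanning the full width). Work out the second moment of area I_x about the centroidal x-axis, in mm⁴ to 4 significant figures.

Treat the section as a set of non-overlapping primitives; coordinates are from the bounding-box lower-left.
Rectangular body: 115 × 50, A = 5 750 mm², y = 25 mm, Ī = 1 197 917 mm⁴.
Semicircular cap: semicircle r = 57.5, A = 5193.45 mm², y = 74.4038 mm, Ī = 1 199 785 mm⁴.
Centroid: ȳ = ΣA·y / ΣA = 48.4456 mm.
Transfer each piece to the centroidal x-axis using Ī + A·d² with d = y − 48.4456:
  rectangular body: d = -23.4456 mm → contributes +4 358 671 mm⁴
  semicircular cap: d = 25.9582 mm → contributes +4 699 262 mm⁴
Total I = 9 057 933 mm⁴.

I_x ≈ 9.058 × 10⁶ mm⁴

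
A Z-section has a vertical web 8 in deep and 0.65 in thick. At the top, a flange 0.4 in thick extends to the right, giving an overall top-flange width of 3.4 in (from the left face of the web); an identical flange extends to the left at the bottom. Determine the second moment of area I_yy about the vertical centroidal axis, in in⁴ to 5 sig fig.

I_yy ≈ 7.9275 in⁴

Break the section into simple shapes (no overlaps), measuring from the bottom-left corner of the bounding box.
Web: 0.65 × 8, A = 5.2 in², x = 3.075 in, Ī = 0.1830833 in⁴.
Top flange (beyond web): 2.75 × 0.4, A = 1.1 in², x = 4.775 in, Ī = 0.6932292 in⁴.
Bottom flange (beyond web): 2.75 × 0.4, A = 1.1 in², x = 1.375 in, Ī = 0.6932292 in⁴.
Centroid: x̄ = ΣA·x / ΣA = 3.075 in.
Transfer each piece to the vertical centroidal axis using Ī + A·d² with d = x − 3.075:
  web: d = 0 in → contributes +0.1830833 in⁴
  top flange (beyond web): d = 1.7 in → contributes +3.872229 in⁴
  bottom flange (beyond web): d = -1.7 in → contributes +3.872229 in⁴
Total I = 7.927542 in⁴.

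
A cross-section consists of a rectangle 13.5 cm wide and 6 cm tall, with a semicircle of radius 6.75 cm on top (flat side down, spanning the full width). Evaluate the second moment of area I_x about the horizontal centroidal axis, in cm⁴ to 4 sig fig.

I_x ≈ 1778 cm⁴

Treat the section as a set of non-overlapping primitives; coordinates are from the bounding-box lower-left.
Rectangular body: 13.5 × 6, A = 81 cm², y = 3 cm, Ī = 243 cm⁴.
Semicircular cap: semicircle r = 6.75, A = 71.5694 cm², y = 8.86479 cm, Ī = 227.849 cm⁴.
Centroid: ȳ = ΣA·y / ΣA = 5.75114 cm.
Transfer each piece to the horizontal centroidal axis using Ī + A·d² with d = y − 5.75114:
  rectangular body: d = -2.75114 cm → contributes +856.07 cm⁴
  semicircular cap: d = 3.11365 cm → contributes +921.702 cm⁴
Total I = 1777.77 cm⁴.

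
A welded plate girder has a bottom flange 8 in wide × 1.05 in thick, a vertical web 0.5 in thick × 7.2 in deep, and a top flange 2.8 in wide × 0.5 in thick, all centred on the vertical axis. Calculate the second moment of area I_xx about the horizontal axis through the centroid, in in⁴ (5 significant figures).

I_xx ≈ 116.14 in⁴

Break the section into simple shapes (no overlaps), measuring from the bottom-left corner of the bounding box.
Bottom plate: 8 × 1.05, A = 8.4 in², y = 0.525 in, Ī = 0.77175 in⁴.
Web plate: 0.5 × 7.2, A = 3.6 in², y = 4.65 in, Ī = 15.552 in⁴.
Top plate: 2.8 × 0.5, A = 1.4 in², y = 8.5 in, Ī = 0.02916667 in⁴.
Centroid: ȳ = ΣA·y / ΣA = 2.466418 in.
Transfer each piece to the horizontal axis through the centroid using Ī + A·d² with d = y − 2.466418:
  bottom plate: d = -1.941418 in → contributes +32.43222 in⁴
  web plate: d = 2.183582 in → contributes +32.71691 in⁴
  top plate: d = 6.033582 in → contributes +50.99492 in⁴
Total I = 116.1441 in⁴.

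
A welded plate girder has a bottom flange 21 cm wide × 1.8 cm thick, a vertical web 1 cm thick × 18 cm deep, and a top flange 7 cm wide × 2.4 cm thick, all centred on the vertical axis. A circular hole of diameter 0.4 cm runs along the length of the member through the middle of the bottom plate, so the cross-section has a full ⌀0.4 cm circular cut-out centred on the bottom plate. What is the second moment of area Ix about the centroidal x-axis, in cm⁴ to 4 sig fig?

Break the section into simple shapes (no overlaps), measuring from the bottom-left corner of the bounding box.
Bottom plate: 21 × 1.8, A = 37.8 cm², y = 0.9 cm, Ī = 10.206 cm⁴.
Web plate: 1 × 18, A = 18 cm², y = 10.8 cm, Ī = 486 cm⁴.
Top plate: 7 × 2.4, A = 16.8 cm², y = 21 cm, Ī = 8.064 cm⁴.
Hole (subtracted): ⌀0.4, A = 0.125664 cm², y = 0.9 cm, Ī = 0.00125664 cm⁴.
Centroid: ȳ = ΣA·y / ΣA = 8.01811 cm.
Transfer each piece to the centroidal x-axis using Ī + A·d² with d = y − 8.01811:
  bottom plate: d = -7.11811 cm → contributes +1925.43 cm⁴
  web plate: d = 2.78189 cm → contributes +625.301 cm⁴
  top plate: d = 12.9819 cm → contributes +2839.36 cm⁴
  hole: d = -7.11811 cm → contributes −6.36831 cm⁴
Total I = 5383.73 cm⁴.

Ix ≈ 5384 cm⁴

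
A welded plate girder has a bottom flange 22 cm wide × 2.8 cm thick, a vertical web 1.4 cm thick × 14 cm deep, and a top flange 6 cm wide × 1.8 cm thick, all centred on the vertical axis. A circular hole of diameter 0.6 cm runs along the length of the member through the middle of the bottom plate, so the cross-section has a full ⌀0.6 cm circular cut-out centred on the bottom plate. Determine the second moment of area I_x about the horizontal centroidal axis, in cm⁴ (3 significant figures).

I_x ≈ 3350 cm⁴

Decompose the section into non-overlapping parts with the origin at the bottom-left of its bounding rectangle.
Bottom plate: 22 × 2.8, A = 61.6 cm², y = 1.4 cm, Ī = 40.245 cm⁴.
Web plate: 1.4 × 14, A = 19.6 cm², y = 9.8 cm, Ī = 320.13 cm⁴.
Top plate: 6 × 1.8, A = 10.8 cm², y = 17.7 cm, Ī = 2.916 cm⁴.
Hole (subtracted): ⌀0.6, A = 0.28274 cm², y = 1.4 cm, Ī = 0.0063617 cm⁴.
Centroid: ȳ = ΣA·y / ΣA = 5.1145 cm.
Transfer each piece to the horizontal centroidal axis using Ī + A·d² with d = y − 5.1145:
  bottom plate: d = -3.7145 cm → contributes +890.15 cm⁴
  web plate: d = 4.6855 cm → contributes +750.44 cm⁴
  top plate: d = 12.586 cm → contributes +1713.6 cm⁴
  hole: d = -3.7145 cm → contributes −3.9074 cm⁴
Total I = 3350.3 cm⁴.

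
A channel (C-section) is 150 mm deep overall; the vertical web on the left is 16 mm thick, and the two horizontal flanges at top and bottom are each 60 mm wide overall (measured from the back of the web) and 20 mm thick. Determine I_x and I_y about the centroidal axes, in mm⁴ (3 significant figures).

Treat the section as a set of non-overlapping primitives; coordinates are from the bounding-box lower-left.
Web: 16 × 150, A = 2 400 mm², y = 75 mm, Ī = 4 500 000 mm⁴.
Top flange (beyond web): 44 × 20, A = 880 mm², y = 140 mm, Ī = 29 333 mm⁴.
Bottom flange (beyond web): 44 × 20, A = 880 mm², y = 10 mm, Ī = 29 333 mm⁴.
By symmetry the centroid is at mid-height, ȳ = 75 mm.
Transfer each piece to the centroidal x-axis using Ī + A·d² with d = y − 75:
  web: d = 0 mm → contributes +4 500 000 mm⁴
  top flange (beyond web): d = 65 mm → contributes +3 747 333 mm⁴
  bottom flange (beyond web): d = -65 mm → contributes +3 747 333 mm⁴
Total I = 11 994 667 mm⁴.
For the y-axis: x̄ = 20.692 mm.
Repeating about the centroidal y-axis gives I_y = 1 248 993 mm⁴.

I_x ≈ 1.20 × 10⁷ mm⁴, I_y ≈ 1.25 × 10⁶ mm⁴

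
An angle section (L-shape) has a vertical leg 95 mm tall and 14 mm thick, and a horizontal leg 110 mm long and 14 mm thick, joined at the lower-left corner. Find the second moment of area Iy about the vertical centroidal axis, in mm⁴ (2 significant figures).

Split into non-overlapping primitives; take the origin at the lower-left of the bounding box.
Vertical leg: 14 × 95, A = 1 330 mm², x = 7 mm, Ī = 21 723 mm⁴.
Horizontal leg (remainder): 96 × 14, A = 1 344 mm², x = 62 mm, Ī = 1 032 192 mm⁴.
Centroid: x̄ = ΣA·x / ΣA = 34.64 mm.
Transfer each piece to the vertical centroidal axis using Ī + A·d² with d = x − 34.64:
  vertical leg: d = -27.64 mm → contributes +1 038 095 mm⁴
  horizontal leg (remainder): d = 27.36 mm → contributes +2 037 977 mm⁴
Total I = 3 076 072 mm⁴.

Iy ≈ 3.1 × 10⁶ mm⁴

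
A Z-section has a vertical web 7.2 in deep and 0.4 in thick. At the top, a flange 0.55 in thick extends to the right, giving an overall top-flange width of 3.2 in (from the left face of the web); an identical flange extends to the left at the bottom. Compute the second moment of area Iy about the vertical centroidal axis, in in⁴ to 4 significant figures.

Iy ≈ 9.935 in⁴

Break the section into simple shapes (no overlaps), measuring from the bottom-left corner of the bounding box.
Web: 0.4 × 7.2, A = 2.88 in², x = 3 in, Ī = 0.0384 in⁴.
Top flange (beyond web): 2.8 × 0.55, A = 1.54 in², x = 4.6 in, Ī = 1.00613 in⁴.
Bottom flange (beyond web): 2.8 × 0.55, A = 1.54 in², x = 1.4 in, Ī = 1.00613 in⁴.
Centroid: x̄ = ΣA·x / ΣA = 3 in.
Transfer each piece to the vertical centroidal axis using Ī + A·d² with d = x − 3:
  web: d = 0 in → contributes +0.0384 in⁴
  top flange (beyond web): d = 1.6 in → contributes +4.94853 in⁴
  bottom flange (beyond web): d = -1.6 in → contributes +4.94853 in⁴
Total I = 9.93547 in⁴.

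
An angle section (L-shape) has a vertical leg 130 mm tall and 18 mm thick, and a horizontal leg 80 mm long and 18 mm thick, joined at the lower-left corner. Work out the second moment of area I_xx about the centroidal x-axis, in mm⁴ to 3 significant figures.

Split into non-overlapping primitives; take the origin at the lower-left of the bounding box.
Vertical leg: 18 × 130, A = 2 340 mm², y = 65 mm, Ī = 3 295 500 mm⁴.
Horizontal leg (remainder): 62 × 18, A = 1 116 mm², y = 9 mm, Ī = 30 132 mm⁴.
Centroid: ȳ = ΣA·y / ΣA = 46.917 mm.
Transfer each piece to the centroidal x-axis using Ī + A·d² with d = y − 46.917:
  vertical leg: d = 18.083 mm → contributes +4 060 696 mm⁴
  horizontal leg (remainder): d = -37.917 mm → contributes +1 634 576 mm⁴
Total I = 5 695 272 mm⁴.

I_xx ≈ 5.70 × 10⁶ mm⁴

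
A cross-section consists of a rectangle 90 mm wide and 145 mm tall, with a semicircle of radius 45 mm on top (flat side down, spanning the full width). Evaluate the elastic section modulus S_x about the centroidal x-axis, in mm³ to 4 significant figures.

Break the section into simple shapes (no overlaps), measuring from the bottom-left corner of the bounding box.
Rectangular body: 90 × 145, A = 13 050 mm², y = 72.5 mm, Ī = 22 864 688 mm⁴.
Semicircular cap: semicircle r = 45, A = 3180.86 mm², y = 164.099 mm, Ī = 450 072 mm⁴.
Centroid: ȳ = ΣA·y / ΣA = 90.4511 mm.
Transfer each piece to the centroidal x-axis using Ī + A·d² with d = y − 90.4511:
  rectangular body: d = -17.9511 mm → contributes +27 069 966 mm⁴
  semicircular cap: d = 73.6475 mm → contributes +17 702 902 mm⁴
Total I = 44 772 867 mm⁴.
Extreme fibre distance c = 99.5489 mm; S = I/c = 449 758 mm³.

S_x ≈ 4.498 × 10⁵ mm³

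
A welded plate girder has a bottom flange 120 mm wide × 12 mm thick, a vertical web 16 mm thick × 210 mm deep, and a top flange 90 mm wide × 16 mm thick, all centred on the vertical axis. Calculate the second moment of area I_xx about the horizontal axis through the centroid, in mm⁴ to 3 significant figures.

I_xx ≈ 4.85 × 10⁷ mm⁴

Split into non-overlapping primitives; take the origin at the lower-left of the bounding box.
Bottom plate: 120 × 12, A = 1 440 mm², y = 6 mm, Ī = 17 280 mm⁴.
Web plate: 16 × 210, A = 3 360 mm², y = 117 mm, Ī = 12 348 000 mm⁴.
Top plate: 90 × 16, A = 1 440 mm², y = 230 mm, Ī = 30 720 mm⁴.
Centroid: ȳ = ΣA·y / ΣA = 117.46 mm.
Transfer each piece to the horizontal axis through the centroid using Ī + A·d² with d = y − 117.46:
  bottom plate: d = -111.46 mm → contributes +17 907 371 mm⁴
  web plate: d = -0.46154 mm → contributes +12 348 716 mm⁴
  top plate: d = 112.54 mm → contributes +18 268 184 mm⁴
Total I = 48 524 271 mm⁴.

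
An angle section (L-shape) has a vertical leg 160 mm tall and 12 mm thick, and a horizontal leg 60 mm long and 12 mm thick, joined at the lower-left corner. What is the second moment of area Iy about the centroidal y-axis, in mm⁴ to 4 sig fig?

Decompose the section into non-overlapping parts with the origin at the bottom-left of its bounding rectangle.
Vertical leg: 12 × 160, A = 1 920 mm², x = 6 mm, Ī = 23 040 mm⁴.
Horizontal leg (remainder): 48 × 12, A = 576 mm², x = 36 mm, Ī = 110 592 mm⁴.
Centroid: x̄ = ΣA·x / ΣA = 12.9231 mm.
Transfer each piece to the centroidal y-axis using Ī + A·d² with d = x − 12.9231:
  vertical leg: d = -6.92308 mm → contributes +115 064 mm⁴
  horizontal leg (remainder): d = 23.0769 mm → contributes +417 338 mm⁴
Total I = 532 401 mm⁴.

Iy ≈ 5.324 × 10⁵ mm⁴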